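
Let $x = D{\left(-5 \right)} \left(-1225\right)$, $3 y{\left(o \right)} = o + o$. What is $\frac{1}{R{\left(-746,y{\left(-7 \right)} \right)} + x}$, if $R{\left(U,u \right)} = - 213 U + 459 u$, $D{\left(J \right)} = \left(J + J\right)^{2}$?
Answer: $\frac{1}{34256} \approx 2.9192 \cdot 10^{-5}$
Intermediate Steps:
$y{\left(o \right)} = \frac{2 o}{3}$ ($y{\left(o \right)} = \frac{o + o}{3} = \frac{2 o}{3}$)
$D{\left(J \right)} = 4 J^{2}$ ($D{\left(J \right)} = \left(2 J\right)^{2} = 4 J^{2}$)
$x = -122500$ ($x = 4 \left(-5\right)^{2} \left(-1225\right) = 4 \cdot 25 \left(-1225\right) = 100 \left(-1225\right) = -122500$)
$\frac{1}{R{\left(-746,y{\left(-7 \right)} \right)} + x} = \frac{1}{\left(\left(-213\right) \left(-746\right) + 459 \cdot \frac{2}{3} \left(-7\right)\right) - 122500} = \frac{1}{\left(158898 + 459 \left(- \frac{14}{3}\right)\right) - 122500} = \frac{1}{\left(158898 - 2142\right) - 122500} = \frac{1}{156756 - 122500} = \frac{1}{34256}$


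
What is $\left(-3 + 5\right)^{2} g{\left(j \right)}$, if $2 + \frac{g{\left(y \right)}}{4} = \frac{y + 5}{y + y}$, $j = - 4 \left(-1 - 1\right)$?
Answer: $-19$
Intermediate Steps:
$j = 8$ ($j = \left(-4\right) \left(-2\right) = 8$)
$g{\left(y \right)} = -8 + \frac{2 \left(5 + y\right)}{y}$ ($g{\left(y \right)} = -8 + 4 \frac{y + 5}{y + y} = -8 + 4 \frac{5 + y}{2 y} = -8 + \frac{2 \left(5 + y\right)}{y}$)
$\left(-3 + 5\right)^{2} g{\left(j \right)} = \left(-3 + 5\right)^{2} \left(-6 + \frac{10}{8}\right) = 2^{2} \left(-6 + 10 \cdot \frac{1}{8}\right) = 4 \left(-6 + \frac{5}{4}\right) = 4 \left(- \frac{19}{4}\right) = -19$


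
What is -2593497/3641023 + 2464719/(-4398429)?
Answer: -6793803661250/5338260384289 ≈ -1.2727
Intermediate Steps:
-2593497/3641023 + 2464719/(-4398429) = -2593497*1/3641023 + 2464719*(-1/4398429) = -2593497/3641023 - 821573/1466143 = -6793803661250/5338260384289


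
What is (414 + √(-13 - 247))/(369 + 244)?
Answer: 414/613 + 2*I*√65/613 ≈ 0.67537 + 0.026304*I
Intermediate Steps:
(414 + √(-13 - 247))/(369 + 244) = (414 + √(-260))/613 = (414 + 2*I*√65)*(1/613) = 414/613 + 2*I*√65/613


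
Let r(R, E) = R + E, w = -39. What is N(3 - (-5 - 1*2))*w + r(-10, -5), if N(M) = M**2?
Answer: -3915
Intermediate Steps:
r(R, E) = E + R
N(3 - (-5 - 1*2))*w + r(-10, -5) = (3 - (-5 - 1*2))**2*(-39) + (-5 - 10) = (3 - (-5 - 2))**2*(-39) - 15 = (3 - 1*(-7))**2*(-39) - 15 = (3 + 7)**2*(-39) - 15 = 10**2*(-39) - 15 = 100*(-39) - 15 = -3900 - 15 = -3915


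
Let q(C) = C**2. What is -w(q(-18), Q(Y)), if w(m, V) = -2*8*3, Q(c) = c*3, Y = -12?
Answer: 48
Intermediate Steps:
Q(c) = 3*c
w(m, V) = -48 (w(m, V) = -16*3 = -48)
-w(q(-18), Q(Y)) = -1*(-48) = 48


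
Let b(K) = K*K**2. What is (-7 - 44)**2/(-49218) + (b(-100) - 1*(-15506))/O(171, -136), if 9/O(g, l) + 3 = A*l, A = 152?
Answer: 333934507052897/147654 ≈ 2.2616e+9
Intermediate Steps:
O(g, l) = 9/(-3 + 152*l)
b(K) = K**3
(-7 - 44)**2/(-49218) + (b(-100) - 1*(-15506))/O(171, -136) = (-7 - 44)**2/(-49218) + ((-100)**3 - 1*(-15506))/((9/(-3 + 152*(-136)))) = (-51)**2*(-1/49218) + (-1000000 + 15506)/((9/(-3 - 20672))) = 2601*(-1/49218) - 984494/(9/(-20675)) = -867/16406 - 984494/(9*(-1/20675)) = -867/16406 - 984494/(-9/20675) = -867/16406 - 984494*(-20675/9) = -867/16406 + 20354413450/9 = 333934507052897/147654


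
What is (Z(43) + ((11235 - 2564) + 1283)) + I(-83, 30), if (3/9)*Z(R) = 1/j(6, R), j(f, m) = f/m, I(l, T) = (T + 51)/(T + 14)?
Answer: 439003/44 ≈ 9977.3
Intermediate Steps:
I(l, T) = (51 + T)/(14 + T)
Z(R) = R/2 (Z(R) = 3/((6/R)) = 3*(R/6) = R/2)
(Z(43) + ((11235 - 2564) + 1283)) + I(-83, 30) = ((½)*43 + ((11235 - 2564) + 1283)) + (51 + 30)/(14 + 30) = (43/2 + (8671 + 1283)) + 81/44 = (43/2 + 9954) + (1/44)*81 = 19951/2 + 81/44 = 439003/44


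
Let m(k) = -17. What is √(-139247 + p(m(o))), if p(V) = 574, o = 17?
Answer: I*√138673 ≈ 372.39*I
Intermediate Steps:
√(-139247 + p(m(o))) = √(-139247 + 574) = √(-138673) = I*√138673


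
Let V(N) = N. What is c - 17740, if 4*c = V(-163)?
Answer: -71123/4 ≈ -17781.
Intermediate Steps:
c = -163/4 (c = (¼)*(-163) = -163/4 ≈ -40.750)
c - 17740 = -163/4 - 17740 = -71123/4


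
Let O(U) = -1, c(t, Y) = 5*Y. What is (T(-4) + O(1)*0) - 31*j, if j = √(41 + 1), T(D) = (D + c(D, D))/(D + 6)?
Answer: -12 - 31*√42 ≈ -212.90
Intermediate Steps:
T(D) = 6*D/(6 + D) (T(D) = (D + 5*D)/(D + 6) = (6*D)/(6 + D) = 6*D/(6 + D))
j = √42 ≈ 6.4807
(T(-4) + O(1)*0) - 31*j = (6*(-4)/(6 - 4) - 1*0) - 31*√42 = (6*(-4)/2 + 0) - 31*√42 = (6*(-4)*(½) + 0) - 31*√42 = (-12 + 0) - 31*√42 = -12 - 31*√42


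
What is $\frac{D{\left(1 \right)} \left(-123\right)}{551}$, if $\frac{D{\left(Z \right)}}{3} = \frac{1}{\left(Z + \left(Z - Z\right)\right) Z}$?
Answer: $- \frac{369}{551} \approx -0.66969$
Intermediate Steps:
$D{\left(Z \right)} = \frac{3}{Z^{2}}$ ($D{\left(Z \right)} = 3 \frac{1}{\left(Z + \left(Z - Z\right)\right) Z} = 3 \frac{1}{\left(Z + 0\right) Z} = 3 \frac{1}{Z Z} = \frac{3}{Z^{2}}$)
$\frac{D{\left(1 \right)} \left(-123\right)}{551} = \frac{3 \cdot 1^{-2} \left(-123\right)}{551} = 3 \cdot 1 \left(-123\right) \frac{1}{551} = 3 \left(-123\right) \frac{1}{551} = \left(-369\right) \frac{1}{551} = - \frac{369}{551}$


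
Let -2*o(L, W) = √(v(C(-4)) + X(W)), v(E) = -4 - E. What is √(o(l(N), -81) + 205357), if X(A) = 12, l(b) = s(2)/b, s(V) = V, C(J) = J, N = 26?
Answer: √(205357 - √3) ≈ 453.16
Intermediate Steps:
l(b) = 2/b
o(L, W) = -√3 (o(L, W) = -√((-4 - 1*(-4)) + 12)/2 = -√((-4 + 4) + 12)/2 = -√(0 + 12)/2 = -√3)
√(o(l(N), -81) + 205357) = √(-√3 + 205357) = √(205357 - √3)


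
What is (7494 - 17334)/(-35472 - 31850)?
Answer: 120/821 ≈ 0.14616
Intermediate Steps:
(7494 - 17334)/(-35472 - 31850) = -9840/(-67322) = -9840*(-1/67322) = 120/821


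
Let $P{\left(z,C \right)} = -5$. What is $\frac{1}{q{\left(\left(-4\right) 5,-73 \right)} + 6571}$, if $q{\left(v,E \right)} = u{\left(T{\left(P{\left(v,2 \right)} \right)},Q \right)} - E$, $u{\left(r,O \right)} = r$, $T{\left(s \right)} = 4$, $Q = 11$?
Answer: $\frac{1}{6648} \approx 0.00015042$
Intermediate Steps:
$q{\left(v,E \right)} = 4 - E$
$\frac{1}{q{\left(\left(-4\right) 5,-73 \right)} + 6571} = \frac{1}{\left(4 - -73\right) + 6571} = \frac{1}{\left(4 + 73\right) + 6571} = \frac{1}{77 + 6571} = \frac{1}{6648}$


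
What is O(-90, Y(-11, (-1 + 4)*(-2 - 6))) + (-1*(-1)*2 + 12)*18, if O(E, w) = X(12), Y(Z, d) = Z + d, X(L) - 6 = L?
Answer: 270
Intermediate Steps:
X(L) = 6 + L
O(E, w) = 18 (O(E, w) = 6 + 12 = 18)
O(-90, Y(-11, (-1 + 4)*(-2 - 6))) + (-1*(-1)*2 + 12)*18 = 18 + (-1*(-1)*2 + 12)*18 = 18 + (1*2 + 12)*18 = 18 + (2 + 12)*18 = 18 + 14*18 = 18 + 252 = 270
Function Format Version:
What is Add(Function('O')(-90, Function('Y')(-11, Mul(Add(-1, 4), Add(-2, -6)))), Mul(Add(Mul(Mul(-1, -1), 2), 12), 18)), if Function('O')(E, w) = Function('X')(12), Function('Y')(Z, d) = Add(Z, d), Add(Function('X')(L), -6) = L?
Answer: 270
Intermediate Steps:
Function('X')(L) = Add(6, L)
Function('O')(E, w) = 18 (Function('O')(E, w) = Add(6, 12) = 18)
Add(Function('O')(-90, Function('Y')(-11, Mul(Add(-1, 4), Add(-2, -6)))), Mul(Add(Mul(Mul(-1, -1), 2), 12), 18)) = Add(18, Mul(Add(Mul(Mul(-1, -1), 2), 12), 18)) = Add(18, Mul(Add(Mul(1, 2), 12), 18)) = Add(18, Mul(Add(2, 12), 18)) = Add(18, Mul(14, 18)) = Add(18, 252) = 270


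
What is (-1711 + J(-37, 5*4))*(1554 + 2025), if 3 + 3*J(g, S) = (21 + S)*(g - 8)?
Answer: -8328333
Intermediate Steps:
J(g, S) = -1 + (-8 + g)*(21 + S)/3 (J(g, S) = -1 + ((21 + S)*(g - 8))/3 = -1 + ((21 + S)*(-8 + g))/3 = -1 + ((-8 + g)*(21 + S))/3 = -1 + (-8 + g)*(21 + S)/3)
(-1711 + J(-37, 5*4))*(1554 + 2025) = (-1711 + (-57 + 7*(-37) - 40*4/3 + (1/3)*(5*4)*(-37)))*(1554 + 2025) = (-1711 + (-57 - 259 - 8/3*20 + (1/3)*20*(-37)))*3579 = (-1711 + (-57 - 259 - 160/3 - 740/3))*3579 = (-1711 - 616)*3579 = -2327*3579 = -8328333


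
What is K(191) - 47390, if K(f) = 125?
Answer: -47265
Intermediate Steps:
K(191) - 47390 = 125 - 47390 = -47265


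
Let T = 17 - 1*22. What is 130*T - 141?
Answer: -791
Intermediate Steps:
T = -5 (T = 17 - 22 = -5)
130*T - 141 = 130*(-5) - 141 = -650 - 141 = -791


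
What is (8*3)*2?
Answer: 48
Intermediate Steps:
(8*3)*2 = 24*2 = 48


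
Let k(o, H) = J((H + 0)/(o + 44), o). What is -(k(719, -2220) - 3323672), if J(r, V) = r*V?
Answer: 2537557916/763 ≈ 3.3258e+6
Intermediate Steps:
J(r, V) = V*r
k(o, H) = H*o/(44 + o) (k(o, H) = o*((H + 0)/(o + 44)) = o*(H/(44 + o)) = H*o/(44 + o))
-(k(719, -2220) - 3323672) = -(-2220*719/(44 + 719) - 3323672) = -(-2220*719/763 - 3323672) = -(-2220*719*1/763 - 3323672) = -(-1596180/763 - 3323672) = -1*(-2537557916/763) = 2537557916/763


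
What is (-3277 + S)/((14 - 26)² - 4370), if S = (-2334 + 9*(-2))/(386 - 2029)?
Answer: 5381759/6943318 ≈ 0.77510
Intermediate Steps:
S = 2352/1643 (S = (-2334 - 18)/(-1643) = -2352*(-1/1643) = 2352/1643 ≈ 1.4315)
(-3277 + S)/((14 - 26)² - 4370) = (-3277 + 2352/1643)/((14 - 26)² - 4370) = -5381759/(1643*((-12)² - 4370)) = -5381759/(1643*(144 - 4370)) = -5381759/1643/(-4226) = -5381759/1643*(-1/4226) = 5381759/6943318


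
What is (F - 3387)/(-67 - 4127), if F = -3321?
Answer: 1118/699 ≈ 1.5994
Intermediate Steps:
(F - 3387)/(-67 - 4127) = (-3321 - 3387)/(-67 - 4127) = -6708/(-4194) = -6708*(-1/4194) = 1118/699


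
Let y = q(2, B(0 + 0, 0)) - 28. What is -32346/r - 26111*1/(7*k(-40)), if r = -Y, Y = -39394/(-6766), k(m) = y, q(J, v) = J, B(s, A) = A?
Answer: 20429934643/3584854 ≈ 5699.0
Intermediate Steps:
y = -26 (y = 2 - 28 = -26)
k(m) = -26
Y = 19697/3383 (Y = -39394*(-1/6766) = 19697/3383 ≈ 5.8223)
r = -19697/3383 (r = -1*19697/3383 = -19697/3383 ≈ -5.8223)
-32346/r - 26111*1/(7*k(-40)) = -32346/(-19697/3383) - 26111/(7*(-26)) = -32346*(-3383/19697) - 26111/(-182) = 109426518/19697 - 26111*(-1/182) = 109426518/19697 + 26111/182 = 20429934643/3584854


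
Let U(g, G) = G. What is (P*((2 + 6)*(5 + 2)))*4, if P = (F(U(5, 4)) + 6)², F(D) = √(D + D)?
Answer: 9856 + 5376*√2 ≈ 17459.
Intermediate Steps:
F(D) = √2*√D (F(D) = √(2*D) = √2*√D)
P = (6 + 2*√2)² (P = (√2*√4 + 6)² = (√2*2 + 6)² = (2*√2 + 6)² = (6 + 2*√2)² ≈ 77.941)
(P*((2 + 6)*(5 + 2)))*4 = ((44 + 24*√2)*((2 + 6)*(5 + 2)))*4 = ((44 + 24*√2)*(8*7))*4 = ((44 + 24*√2)*56)*4 = (2464 + 1344*√2)*4 = 9856 + 5376*√2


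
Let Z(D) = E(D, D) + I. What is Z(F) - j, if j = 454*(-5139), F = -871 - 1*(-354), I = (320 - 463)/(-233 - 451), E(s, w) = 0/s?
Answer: 1595844647/684 ≈ 2.3331e+6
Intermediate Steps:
E(s, w) = 0
I = 143/684 (I = -143/(-684) = -143*(-1/684) = 143/684 ≈ 0.20906)
F = -517 (F = -871 + 354 = -517)
Z(D) = 143/684 (Z(D) = 0 + 143/684 = 143/684)
j = -2333106
Z(F) - j = 143/684 - 1*(-2333106) = 143/684 + 2333106 = 1595844647/684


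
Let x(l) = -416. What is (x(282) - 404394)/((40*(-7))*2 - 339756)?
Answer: 202405/170158 ≈ 1.1895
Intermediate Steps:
(x(282) - 404394)/((40*(-7))*2 - 339756) = (-416 - 404394)/((40*(-7))*2 - 339756) = -404810/(-280*2 - 339756) = -404810/(-560 - 339756) = -404810/(-340316) = -404810*(-1/340316) = 202405/170158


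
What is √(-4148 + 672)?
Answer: 2*I*√869 ≈ 58.958*I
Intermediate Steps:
√(-4148 + 672) = √(-3476) = 2*I*√869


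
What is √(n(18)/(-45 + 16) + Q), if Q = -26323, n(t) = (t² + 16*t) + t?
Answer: I*√22155913/29 ≈ 162.31*I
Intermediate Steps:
n(t) = t² + 17*t
√(n(18)/(-45 + 16) + Q) = √((18*(17 + 18))/(-45 + 16) - 26323) = √((18*35)/(-29) - 26323) = √(630*(-1/29) - 26323) = √(-630/29 - 26323) = √(-763997/29) = I*√22155913/29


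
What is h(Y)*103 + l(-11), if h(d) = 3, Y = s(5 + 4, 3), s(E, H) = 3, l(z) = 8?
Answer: 317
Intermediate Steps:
Y = 3
h(Y)*103 + l(-11) = 3*103 + 8 = 309 + 8 = 317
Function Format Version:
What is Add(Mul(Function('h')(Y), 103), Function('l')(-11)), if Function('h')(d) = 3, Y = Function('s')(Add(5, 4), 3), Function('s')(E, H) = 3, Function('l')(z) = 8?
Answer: 317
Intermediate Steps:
Y = 3
Add(Mul(Function('h')(Y), 103), Function('l')(-11)) = Add(Mul(3, 103), 8) = Add(309, 8) = 317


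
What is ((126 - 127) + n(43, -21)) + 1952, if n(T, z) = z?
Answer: 1930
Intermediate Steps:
((126 - 127) + n(43, -21)) + 1952 = ((126 - 127) - 21) + 1952 = (-1 - 21) + 1952 = -22 + 1952 = 1930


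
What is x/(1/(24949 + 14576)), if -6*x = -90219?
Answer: 1188635325/2 ≈ 5.9432e+8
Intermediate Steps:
x = 30073/2 (x = -⅙*(-90219) = 30073/2 ≈ 15037.)
x/(1/(24949 + 14576)) = 30073/(2*(1/(24949 + 14576))) = 30073/(2*(1/39525)) = (30073/2)*39525 = 1188635325/2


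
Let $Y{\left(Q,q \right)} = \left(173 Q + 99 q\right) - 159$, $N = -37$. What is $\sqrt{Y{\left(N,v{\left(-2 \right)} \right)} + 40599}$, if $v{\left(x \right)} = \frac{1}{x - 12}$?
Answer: $\frac{\sqrt{6670258}}{14} \approx 184.48$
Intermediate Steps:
$v{\left(x \right)} = \frac{1}{-12 + x}$
$Y{\left(Q,q \right)} = -159 + 99 q + 173 Q$ ($Y{\left(Q,q \right)} = \left(99 q + 173 Q\right) - 159 = -159 + 99 q + 173 Q$)
$\sqrt{Y{\left(N,v{\left(-2 \right)} \right)} + 40599} = \sqrt{\left(-159 + \frac{99}{-12 - 2} + 173 \left(-37\right)\right) + 40599} = \sqrt{\left(-159 + \frac{99}{-14} - 6401\right) + 40599} = \sqrt{\left(-159 + 99 \left(- \frac{1}{14}\right) - 6401\right) + 40599} = \sqrt{\left(-159 - \frac{99}{14} - 6401\right) + 40599} = \sqrt{- \frac{91939}{14} + 40599} = \sqrt{\frac{476447}{14}} = \frac{\sqrt{6670258}}{14}$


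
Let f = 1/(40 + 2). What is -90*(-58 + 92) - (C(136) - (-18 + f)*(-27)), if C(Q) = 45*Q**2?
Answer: -11688525/14 ≈ -8.3490e+5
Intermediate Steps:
f = 1/42 ≈ 0.023810
-90*(-58 + 92) - (C(136) - (-18 + f)*(-27)) = -90*(-58 + 92) - (45*136**2 - (-18 + 1/42)*(-27)) = -90*34 - (45*18496 - (-755)*(-27)/42) = -3060 - (832320 - 1*6795/14) = -3060 - (832320 - 6795/14) = -3060 - 1*11645685/14 = -3060 - 11645685/14 = -11688525/14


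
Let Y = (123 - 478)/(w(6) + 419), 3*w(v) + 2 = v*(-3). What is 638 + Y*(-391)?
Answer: 1205621/1237 ≈ 974.63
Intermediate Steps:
w(v) = -⅔ - v (w(v) = -⅔ + (v*(-3))/3 = -⅔ + (-3*v)/3 = -⅔ - v)
Y = -1065/1237 (Y = (123 - 478)/((-⅔ - 1*6) + 419) = -355/((-⅔ - 6) + 419) = -355/(-20/3 + 419) = -355/1237/3 = -355*3/1237 = -1065/1237 ≈ -0.86095)
638 + Y*(-391) = 638 - 1065/1237*(-391) = 638 + 416415/1237 = 1205621/1237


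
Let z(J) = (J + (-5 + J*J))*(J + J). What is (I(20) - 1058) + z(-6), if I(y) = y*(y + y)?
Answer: -558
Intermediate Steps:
I(y) = 2*y**2 (I(y) = y*(2*y) = 2*y**2)
z(J) = 2*J*(-5 + J + J**2) (z(J) = (J + (-5 + J**2))*(2*J) = (-5 + J + J**2)*(2*J) = 2*J*(-5 + J + J**2))
(I(20) - 1058) + z(-6) = (2*20**2 - 1058) + 2*(-6)*(-5 - 6 + (-6)**2) = (2*400 - 1058) + 2*(-6)*(-5 - 6 + 36) = (800 - 1058) + 2*(-6)*25 = -258 - 300 = -558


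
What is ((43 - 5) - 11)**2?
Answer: 729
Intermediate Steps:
((43 - 5) - 11)**2 = (38 - 11)**2 = 27**2 = 729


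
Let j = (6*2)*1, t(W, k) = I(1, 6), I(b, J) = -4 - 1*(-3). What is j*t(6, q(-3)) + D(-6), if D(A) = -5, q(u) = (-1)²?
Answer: -17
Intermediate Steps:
q(u) = 1
I(b, J) = -1 (I(b, J) = -4 + 3 = -1)
t(W, k) = -1
j = 12 (j = 12*1 = 12)
j*t(6, q(-3)) + D(-6) = 12*(-1) - 5 = -12 - 5 = -17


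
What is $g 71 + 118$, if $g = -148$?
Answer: $-10390$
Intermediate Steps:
$g 71 + 118 = \left(-148\right) 71 + 118 = -10508 + 118 = -10390$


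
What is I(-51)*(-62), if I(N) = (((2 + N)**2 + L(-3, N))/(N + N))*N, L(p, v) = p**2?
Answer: -74710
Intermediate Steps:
I(N) = 9/2 + (2 + N)**2/2 (I(N) = (((2 + N)**2 + (-3)**2)/(N + N))*N = (((2 + N)**2 + 9)/((2*N)))*N = ((9 + (2 + N)**2)*(1/(2*N)))*N = ((9 + (2 + N)**2)/(2*N))*N = 9/2 + (2 + N)**2/2)
I(-51)*(-62) = (9/2 + (2 - 51)**2/2)*(-62) = (9/2 + (1/2)*(-49)**2)*(-62) = (9/2 + (1/2)*2401)*(-62) = (9/2 + 2401/2)*(-62) = 1205*(-62) = -74710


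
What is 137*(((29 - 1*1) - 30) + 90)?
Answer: 12056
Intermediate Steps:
137*(((29 - 1*1) - 30) + 90) = 137*(((29 - 1) - 30) + 90) = 137*((28 - 30) + 90) = 137*(-2 + 90) = 137*88 = 12056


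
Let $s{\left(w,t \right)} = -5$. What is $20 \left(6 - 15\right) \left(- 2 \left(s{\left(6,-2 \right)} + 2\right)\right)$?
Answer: $-1080$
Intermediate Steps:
$20 \left(6 - 15\right) \left(- 2 \left(s{\left(6,-2 \right)} + 2\right)\right) = 20 \left(6 - 15\right) \left(- 2 \left(-5 + 2\right)\right) = 20 \left(-9\right) \left(\left(-2\right) \left(-3\right)\right) = \left(-180\right) 6 = -1080$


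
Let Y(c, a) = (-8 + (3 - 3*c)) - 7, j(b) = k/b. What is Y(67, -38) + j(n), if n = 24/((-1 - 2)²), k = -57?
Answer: -1875/8 ≈ -234.38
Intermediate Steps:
n = 8/3 (n = 24/((-3)²) = 24/9 = 24*(⅑) = 8/3 ≈ 2.6667)
j(b) = -57/b
Y(c, a) = -12 - 3*c (Y(c, a) = (-5 - 3*c) - 7 = -12 - 3*c)
Y(67, -38) + j(n) = (-12 - 3*67) - 57/8/3 = (-12 - 201) - 57*3/8 = -213 - 171/8 = -1875/8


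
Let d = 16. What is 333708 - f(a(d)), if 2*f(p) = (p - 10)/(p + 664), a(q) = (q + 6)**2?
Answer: 383096547/1148 ≈ 3.3371e+5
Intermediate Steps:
a(q) = (6 + q)**2
f(p) = (-10 + p)/(2*(664 + p)) (f(p) = ((p - 10)/(p + 664))/2 = ((-10 + p)/(664 + p))/2 = (-10 + p)/(2*(664 + p)))
333708 - f(a(d)) = 333708 - (-10 + (6 + 16)**2)/(2*(664 + (6 + 16)**2)) = 333708 - (-10 + 22**2)/(2*(664 + 22**2)) = 333708 - (-10 + 484)/(2*(664 + 484)) = 333708 - 474/(2*1148) = 333708 - 1*237/1148 = 333708 - 237/1148 = 383096547/1148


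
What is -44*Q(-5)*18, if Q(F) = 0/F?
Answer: 0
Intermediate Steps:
Q(F) = 0
-44*Q(-5)*18 = -44*0*18 = 0*18 = 0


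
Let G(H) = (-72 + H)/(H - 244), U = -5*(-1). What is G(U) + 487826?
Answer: 116590481/239 ≈ 4.8783e+5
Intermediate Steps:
U = 5
G(H) = (-72 + H)/(-244 + H)
G(U) + 487826 = (-72 + 5)/(-244 + 5) + 487826 = -67/(-239) + 487826 = -1/239*(-67) + 487826 = 67/239 + 487826 = 116590481/239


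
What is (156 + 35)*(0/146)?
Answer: 0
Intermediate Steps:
(156 + 35)*(0/146) = 191*(0*(1/146)) = 191*0 = 0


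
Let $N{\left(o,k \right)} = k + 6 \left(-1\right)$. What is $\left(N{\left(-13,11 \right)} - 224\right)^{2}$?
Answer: $47961$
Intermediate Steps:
$N{\left(o,k \right)} = -6 + k$ ($N{\left(o,k \right)} = k - 6 = -6 + k$)
$\left(N{\left(-13,11 \right)} - 224\right)^{2} = \left(\left(-6 + 11\right) - 224\right)^{2} = \left(5 - 224\right)^{2} = \left(-219\right)^{2} = 47961$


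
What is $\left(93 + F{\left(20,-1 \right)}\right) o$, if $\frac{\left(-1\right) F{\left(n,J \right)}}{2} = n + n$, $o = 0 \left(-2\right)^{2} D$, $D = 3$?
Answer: $0$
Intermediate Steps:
$o = 0$ ($o = 0 \left(-2\right)^{2} \cdot 3 = 0 \cdot 4 \cdot 3 = 0 \cdot 3 = 0$)
$F{\left(n,J \right)} = - 4 n$ ($F{\left(n,J \right)} = - 2 \left(n + n\right) = - 2 \cdot 2 n = - 4 n$)
$\left(93 + F{\left(20,-1 \right)}\right) o = \left(93 - 80\right) 0 = 13 \cdot 0 = 0$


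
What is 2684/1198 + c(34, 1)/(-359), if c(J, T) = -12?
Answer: 488966/215041 ≈ 2.2738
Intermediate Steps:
2684/1198 + c(34, 1)/(-359) = 2684/1198 - 12/(-359) = 2684*(1/1198) - 12*(-1/359) = 1342/599 + 12/359 = 488966/215041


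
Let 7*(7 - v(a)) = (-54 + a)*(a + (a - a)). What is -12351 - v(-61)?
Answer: -79491/7 ≈ -11356.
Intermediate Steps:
v(a) = 7 - a*(-54 + a)/7 (v(a) = 7 - (-54 + a)*(a + (a - a))/7 = 7 - (-54 + a)*(a + 0)/7 = 7 - (-54 + a)*a/7 = 7 - a*(-54 + a)/7)
-12351 - v(-61) = -12351 - (7 - ⅐*(-61)² + (54/7)*(-61)) = -12351 - (7 - ⅐*3721 - 3294/7) = -12351 - (7 - 3721/7 - 3294/7) = -12351 - 1*(-6966/7) = -12351 + 6966/7 = -79491/7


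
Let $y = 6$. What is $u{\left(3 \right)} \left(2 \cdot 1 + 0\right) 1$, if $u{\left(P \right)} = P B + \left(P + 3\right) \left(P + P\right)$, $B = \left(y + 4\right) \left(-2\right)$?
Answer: $-48$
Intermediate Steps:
$B = -20$ ($B = \left(6 + 4\right) \left(-2\right) = 10 \left(-2\right) = -20$)
$u{\left(P \right)} = - 20 P + 2 P \left(3 + P\right)$ ($u{\left(P \right)} = P \left(-20\right) + \left(P + 3\right) \left(P + P\right) = - 20 P + \left(3 + P\right) 2 P = - 20 P + 2 P \left(3 + P\right)$)
$u{\left(3 \right)} \left(2 \cdot 1 + 0\right) 1 = 2 \cdot 3 \left(-7 + 3\right) \left(2 \cdot 1 + 0\right) 1 = 2 \cdot 3 \left(-4\right) \left(2 + 0\right) 1 = \left(-24\right) 2 \cdot 1 = \left(-48\right) 1 = -48$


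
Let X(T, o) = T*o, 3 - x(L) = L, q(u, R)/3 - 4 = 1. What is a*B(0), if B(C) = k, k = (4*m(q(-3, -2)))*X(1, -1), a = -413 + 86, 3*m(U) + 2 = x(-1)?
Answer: 872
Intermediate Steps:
q(u, R) = 15 (q(u, R) = 12 + 3*1 = 12 + 3 = 15)
x(L) = 3 - L
m(U) = ⅔ (m(U) = -⅔ + (3 - 1*(-1))/3 = -⅔ + (3 + 1)/3 = -⅔ + (⅓)*4 = -⅔ + 4/3 = ⅔)
a = -327
k = -8/3 (k = (4*(⅔))*(1*(-1)) = (8/3)*(-1) = -8/3 ≈ -2.6667)
B(C) = -8/3
a*B(0) = -327*(-8/3) = 872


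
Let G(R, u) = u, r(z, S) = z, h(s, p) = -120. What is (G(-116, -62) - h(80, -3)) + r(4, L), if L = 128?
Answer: 62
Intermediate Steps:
(G(-116, -62) - h(80, -3)) + r(4, L) = (-62 - 1*(-120)) + 4 = (-62 + 120) + 4 = 58 + 4 = 62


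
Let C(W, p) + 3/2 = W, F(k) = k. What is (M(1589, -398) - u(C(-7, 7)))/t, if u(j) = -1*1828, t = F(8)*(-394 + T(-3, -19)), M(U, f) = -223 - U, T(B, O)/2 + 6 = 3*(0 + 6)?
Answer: -1/185 ≈ -0.0054054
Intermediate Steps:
T(B, O) = 24 (T(B, O) = -12 + 2*(3*(0 + 6)) = -12 + 2*(3*6) = -12 + 2*18 = -12 + 36 = 24)
C(W, p) = -3/2 + W
t = -2960 (t = 8*(-394 + 24) = 8*(-370) = -2960)
u(j) = -1828
(M(1589, -398) - u(C(-7, 7)))/t = ((-223 - 1*1589) - 1*(-1828))/(-2960) = ((-223 - 1589) + 1828)*(-1/2960) = (-1812 + 1828)*(-1/2960) = 16*(-1/2960) = -1/185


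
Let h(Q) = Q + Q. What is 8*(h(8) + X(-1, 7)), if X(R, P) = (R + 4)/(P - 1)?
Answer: 132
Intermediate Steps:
h(Q) = 2*Q
X(R, P) = (4 + R)/(-1 + P)
8*(h(8) + X(-1, 7)) = 8*(2*8 + (4 - 1)/(-1 + 7)) = 8*(16 + 3/6) = 8*(16 + (1/6)*3) = 8*(16 + 1/2) = 8*(33/2) = 132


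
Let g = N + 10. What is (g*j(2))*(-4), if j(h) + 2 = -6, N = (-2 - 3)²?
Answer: 1120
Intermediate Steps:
N = 25 (N = (-5)² = 25)
j(h) = -8 (j(h) = -2 - 6 = -8)
g = 35 (g = 25 + 10 = 35)
(g*j(2))*(-4) = (35*(-8))*(-4) = -280*(-4) = 1120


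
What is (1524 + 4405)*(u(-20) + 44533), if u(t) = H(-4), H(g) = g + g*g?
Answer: 264107305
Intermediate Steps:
H(g) = g + g²
u(t) = 12 (u(t) = -4*(1 - 4) = -4*(-3) = 12)
(1524 + 4405)*(u(-20) + 44533) = (1524 + 4405)*(12 + 44533) = 5929*44545 = 264107305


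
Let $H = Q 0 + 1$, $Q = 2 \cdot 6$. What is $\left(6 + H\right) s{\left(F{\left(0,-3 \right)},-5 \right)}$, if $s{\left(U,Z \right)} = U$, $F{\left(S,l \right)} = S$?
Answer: $0$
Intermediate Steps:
$Q = 12$
$H = 1$ ($H = 12 \cdot 0 + 1 = 0 + 1 = 1$)
$\left(6 + H\right) s{\left(F{\left(0,-3 \right)},-5 \right)} = \left(6 + 1\right) 0 = 7 \cdot 0 = 0$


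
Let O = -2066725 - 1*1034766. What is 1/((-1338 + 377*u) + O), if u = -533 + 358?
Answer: -1/3168804 ≈ -3.1558e-7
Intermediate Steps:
u = -175
O = -3101491 (O = -2066725 - 1034766 = -3101491)
1/((-1338 + 377*u) + O) = 1/((-1338 + 377*(-175)) - 3101491) = 1/((-1338 - 65975) - 3101491) = 1/(-67313 - 3101491) = 1/(-3168804) = -1/3168804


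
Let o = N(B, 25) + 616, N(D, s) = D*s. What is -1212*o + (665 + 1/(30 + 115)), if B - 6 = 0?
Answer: -134520414/145 ≈ -9.2773e+5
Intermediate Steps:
B = 6 (B = 6 + 0 = 6)
o = 766 (o = 6*25 + 616 = 150 + 616 = 766)
-1212*o + (665 + 1/(30 + 115)) = -1212*766 + (665 + 1/(30 + 115)) = -928392 + (665 + 1/145) = -928392 + 96426/145 = -134520414/145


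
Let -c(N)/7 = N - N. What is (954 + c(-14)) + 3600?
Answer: 4554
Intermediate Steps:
c(N) = 0 (c(N) = -7*(N - N) = -7*0 = 0)
(954 + c(-14)) + 3600 = (954 + 0) + 3600 = 954 + 3600 = 4554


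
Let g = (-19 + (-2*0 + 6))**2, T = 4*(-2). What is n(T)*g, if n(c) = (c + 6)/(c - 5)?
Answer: 26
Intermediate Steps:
T = -8
n(c) = (6 + c)/(-5 + c)
g = 169 (g = (-19 + (0 + 6))**2 = (-19 + 6)**2 = (-13)**2 = 169)
n(T)*g = ((6 - 8)/(-5 - 8))*169 = (-2/(-13))*169 = -1/13*(-2)*169 = (2/13)*169 = 26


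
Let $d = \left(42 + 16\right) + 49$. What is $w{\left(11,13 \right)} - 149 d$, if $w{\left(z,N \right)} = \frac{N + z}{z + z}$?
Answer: $- \frac{175361}{11} \approx -15942.0$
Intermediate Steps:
$d = 107$ ($d = 58 + 49 = 107$)
$w{\left(z,N \right)} = \frac{N + z}{2 z}$
$w{\left(11,13 \right)} - 149 d = \frac{13 + 11}{2 \cdot 11} - 15943 = \frac{1}{2} \cdot \frac{1}{11} \cdot 24 - 15943 = \frac{12}{11} - 15943 = - \frac{175361}{11}$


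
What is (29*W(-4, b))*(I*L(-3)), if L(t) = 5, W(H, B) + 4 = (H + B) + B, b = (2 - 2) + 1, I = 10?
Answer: -8700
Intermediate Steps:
b = 1 (b = 0 + 1 = 1)
W(H, B) = -4 + H + 2*B (W(H, B) = -4 + ((H + B) + B) = -4 + ((B + H) + B) = -4 + (H + 2*B) = -4 + H + 2*B)
(29*W(-4, b))*(I*L(-3)) = (29*(-4 - 4 + 2*1))*(10*5) = (29*(-4 - 4 + 2))*50 = (29*(-6))*50 = -174*50 = -8700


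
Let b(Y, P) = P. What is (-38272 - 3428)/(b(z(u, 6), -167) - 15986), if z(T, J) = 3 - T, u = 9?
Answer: 41700/16153 ≈ 2.5816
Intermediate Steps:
(-38272 - 3428)/(b(z(u, 6), -167) - 15986) = (-38272 - 3428)/(-167 - 15986) = -41700/(-16153) = -41700*(-1/16153) = 41700/16153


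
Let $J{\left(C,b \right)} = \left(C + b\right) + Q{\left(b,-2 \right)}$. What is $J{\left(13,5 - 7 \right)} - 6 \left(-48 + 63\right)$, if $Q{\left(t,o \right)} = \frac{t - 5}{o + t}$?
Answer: $- \frac{309}{4} \approx -77.25$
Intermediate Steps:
$Q{\left(t,o \right)} = \frac{-5 + t}{o + t}$
$J{\left(C,b \right)} = C + b + \frac{-5 + b}{-2 + b}$ ($J{\left(C,b \right)} = \left(C + b\right) + \frac{-5 + b}{-2 + b} = C + b + \frac{-5 + b}{-2 + b}$)
$J{\left(13,5 - 7 \right)} - 6 \left(-48 + 63\right) = \frac{-5 + \left(5 - 7\right) + \left(-2 + \left(5 - 7\right)\right) \left(13 + \left(5 - 7\right)\right)}{-2 + \left(5 - 7\right)} - 6 \left(-48 + 63\right) = \frac{-5 + \left(5 - 7\right) + \left(-2 + \left(5 - 7\right)\right) \left(13 + \left(5 - 7\right)\right)}{-2 + \left(5 - 7\right)} - 90 = \frac{-5 - 2 + \left(-2 - 2\right) \left(13 - 2\right)}{-2 - 2} - 90 = \frac{-5 - 2 - 44}{-4} - 90 = - \frac{-5 - 2 - 44}{4} - 90 = \left(- \frac{1}{4}\right) \left(-51\right) - 90 = \frac{51}{4} - 90 = - \frac{309}{4}$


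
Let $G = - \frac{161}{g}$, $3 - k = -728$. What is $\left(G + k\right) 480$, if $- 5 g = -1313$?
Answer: $\frac{460319040}{1313} \approx 3.5059 \cdot 10^{5}$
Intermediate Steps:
$g = \frac{1313}{5}$ ($g = \left(- \frac{1}{5}\right) \left(-1313\right) = \frac{1313}{5} \approx 262.6$)
$k = 731$ ($k = 3 - -728 = 3 + 728 = 731$)
$G = - \frac{805}{1313}$ ($G = - \frac{161}{\frac{1313}{5}} = \left(-161\right) \frac{5}{1313} = - \frac{805}{1313} \approx -0.6131$)
$\left(G + k\right) 480 = \left(- \frac{805}{1313} + 731\right) 480 = \frac{958998}{1313} \cdot 480 = \frac{460319040}{1313}$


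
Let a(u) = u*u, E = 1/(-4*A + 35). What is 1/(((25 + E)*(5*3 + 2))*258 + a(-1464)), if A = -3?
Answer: 47/105892848 ≈ 4.4384e-7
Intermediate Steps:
E = 1/47 (E = 1/(-4*(-3) + 35) = 1/(12 + 35) = 1/47 ≈ 0.021277)
a(u) = u²
1/(((25 + E)*(5*3 + 2))*258 + a(-1464)) = 1/(((25 + 1/47)*(5*3 + 2))*258 + (-1464)²) = 1/((1176*(15 + 2)/47)*258 + 2143296) = 1/(((1176/47)*17)*258 + 2143296) = 1/((19992/47)*258 + 2143296) = 1/(5157936/47 + 2143296) = 1/(105892848/47) = 47/105892848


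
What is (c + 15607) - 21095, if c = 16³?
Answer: -1392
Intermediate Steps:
c = 4096
(c + 15607) - 21095 = (4096 + 15607) - 21095 = 19703 - 21095 = -1392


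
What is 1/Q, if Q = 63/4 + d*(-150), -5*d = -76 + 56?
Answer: -4/2337 ≈ -0.0017116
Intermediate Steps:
d = 4 (d = -(-76 + 56)/5 = -⅕*(-20) = 4)
Q = -2337/4 (Q = 63/4 + 4*(-150) = 63*(¼) - 600 = 63/4 - 600 = -2337/4 ≈ -584.25)
1/Q = 1/(-2337/4) = -4/2337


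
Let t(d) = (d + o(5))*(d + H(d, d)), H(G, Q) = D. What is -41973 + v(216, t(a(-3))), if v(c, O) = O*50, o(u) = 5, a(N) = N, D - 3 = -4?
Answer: -42373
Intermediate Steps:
D = -1 (D = 3 - 4 = -1)
H(G, Q) = -1
t(d) = (-1 + d)*(5 + d) (t(d) = (d + 5)*(d - 1) = (5 + d)*(-1 + d) = (-1 + d)*(5 + d))
v(c, O) = 50*O
-41973 + v(216, t(a(-3))) = -41973 + 50*(-5 + (-3)² + 4*(-3)) = -41973 + 50*(-5 + 9 - 12) = -41973 + 50*(-8) = -41973 - 400 = -42373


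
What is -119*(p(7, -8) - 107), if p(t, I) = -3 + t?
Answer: 12257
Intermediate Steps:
-119*(p(7, -8) - 107) = -119*((-3 + 7) - 107) = -119*(4 - 107) = -119*(-103) = 12257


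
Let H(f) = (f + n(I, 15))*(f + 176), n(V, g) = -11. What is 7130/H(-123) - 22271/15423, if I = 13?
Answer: -2529572/1033341 ≈ -2.4480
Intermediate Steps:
H(f) = (-11 + f)*(176 + f) (H(f) = (f - 11)*(f + 176) = (-11 + f)*(176 + f))
7130/H(-123) - 22271/15423 = 7130/(-1936 + (-123)**2 + 165*(-123)) - 22271/15423 = 7130/(-1936 + 15129 - 20295) - 22271*1/15423 = 7130/(-7102) - 22271/15423 = 7130*(-1/7102) - 22271/15423 = -3565/3551 - 22271/15423 = -2529572/1033341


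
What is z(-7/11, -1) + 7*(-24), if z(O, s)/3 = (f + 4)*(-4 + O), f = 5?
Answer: -3225/11 ≈ -293.18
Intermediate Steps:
z(O, s) = -108 + 27*O (z(O, s) = 3*((5 + 4)*(-4 + O)) = 3*(9*(-4 + O)) = 3*(-36 + 9*O) = -108 + 27*O)
z(-7/11, -1) + 7*(-24) = (-108 + 27*(-7/11)) + 7*(-24) = (-108 + 27*(-7*1/11)) - 168 = (-108 + 27*(-7/11)) - 168 = (-108 - 189/11) - 168 = -1377/11 - 168 = -3225/11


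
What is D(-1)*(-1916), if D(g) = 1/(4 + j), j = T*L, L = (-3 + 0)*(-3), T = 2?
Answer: -958/11 ≈ -87.091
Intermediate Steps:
L = 9 (L = -3*(-3) = 9)
j = 18 (j = 2*9 = 18)
D(g) = 1/22 (D(g) = 1/(4 + 18) = 1/22)
D(-1)*(-1916) = (1/22)*(-1916) = -958/11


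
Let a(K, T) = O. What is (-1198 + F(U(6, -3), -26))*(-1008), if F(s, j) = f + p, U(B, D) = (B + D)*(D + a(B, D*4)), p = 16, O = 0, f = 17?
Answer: 1174320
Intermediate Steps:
a(K, T) = 0
U(B, D) = D*(B + D) (U(B, D) = (B + D)*(D + 0) = (B + D)*D = D*(B + D))
F(s, j) = 33 (F(s, j) = 17 + 16 = 33)
(-1198 + F(U(6, -3), -26))*(-1008) = (-1198 + 33)*(-1008) = -1165*(-1008) = 1174320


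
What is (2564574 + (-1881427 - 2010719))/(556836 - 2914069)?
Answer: 1327572/2357233 ≈ 0.56319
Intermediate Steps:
(2564574 + (-1881427 - 2010719))/(556836 - 2914069) = (2564574 - 3892146)/(-2357233) = -1327572*(-1/2357233) = 1327572/2357233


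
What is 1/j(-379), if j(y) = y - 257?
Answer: -1/636 ≈ -0.0015723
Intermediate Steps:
j(y) = -257 + y
1/j(-379) = 1/(-257 - 379) = 1/(-636) = -1/636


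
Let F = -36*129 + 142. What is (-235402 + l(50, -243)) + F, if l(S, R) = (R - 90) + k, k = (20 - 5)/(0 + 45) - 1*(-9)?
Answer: -720683/3 ≈ -2.4023e+5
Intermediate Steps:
F = -4502 (F = -4644 + 142 = -4502)
k = 28/3 (k = 15/45 + 9 = 15*(1/45) + 9 = 1/3 + 9 = 28/3 ≈ 9.3333)
l(S, R) = -242/3 + R (l(S, R) = (R - 90) + 28/3 = (-90 + R) + 28/3 = -242/3 + R)
(-235402 + l(50, -243)) + F = (-235402 + (-242/3 - 243)) - 4502 = (-235402 - 971/3) - 4502 = -707177/3 - 4502 = -720683/3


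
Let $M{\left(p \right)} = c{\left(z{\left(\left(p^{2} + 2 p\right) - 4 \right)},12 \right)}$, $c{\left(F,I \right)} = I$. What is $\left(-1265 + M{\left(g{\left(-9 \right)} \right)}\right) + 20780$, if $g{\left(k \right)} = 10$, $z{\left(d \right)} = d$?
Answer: $19527$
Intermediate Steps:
$M{\left(p \right)} = 12$
$\left(-1265 + M{\left(g{\left(-9 \right)} \right)}\right) + 20780 = \left(-1265 + 12\right) + 20780 = -1253 + 20780 = 19527$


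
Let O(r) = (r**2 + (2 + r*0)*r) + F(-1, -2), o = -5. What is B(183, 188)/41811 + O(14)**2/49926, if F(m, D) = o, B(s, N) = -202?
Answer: 665070773/695818662 ≈ 0.95581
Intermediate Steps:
F(m, D) = -5
O(r) = -5 + r**2 + 2*r (O(r) = (r**2 + (2 + r*0)*r) - 5 = (r**2 + (2 + 0)*r) - 5 = (r**2 + 2*r) - 5 = -5 + r**2 + 2*r)
B(183, 188)/41811 + O(14)**2/49926 = -202/41811 + (-5 + 14**2 + 2*14)**2/49926 = -202*1/41811 + (-5 + 196 + 28)**2*(1/49926) = -202/41811 + 219**2*(1/49926) = -202/41811 + 47961*(1/49926) = -202/41811 + 15987/16642 = 665070773/695818662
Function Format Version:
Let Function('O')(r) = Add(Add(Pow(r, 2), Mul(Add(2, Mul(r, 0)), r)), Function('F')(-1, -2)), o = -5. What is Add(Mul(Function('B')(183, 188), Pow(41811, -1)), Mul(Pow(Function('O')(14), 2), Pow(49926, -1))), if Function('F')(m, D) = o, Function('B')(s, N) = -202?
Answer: Rational(665070773, 695818662) ≈ 0.95581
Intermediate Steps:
Function('F')(m, D) = -5
Function('O')(r) = Add(-5, Pow(r, 2), Mul(2, r)) (Function('O')(r) = Add(Add(Pow(r, 2), Mul(Add(2, Mul(r, 0)), r)), -5) = Add(Add(Pow(r, 2), Mul(Add(2, 0), r)), -5) = Add(Add(Pow(r, 2), Mul(2, r)), -5) = Add(-5, Pow(r, 2), Mul(2, r)))
Add(Mul(Function('B')(183, 188), Pow(41811, -1)), Mul(Pow(Function('O')(14), 2), Pow(49926, -1))) = Add(Mul(-202, Pow(41811, -1)), Mul(Pow(Add(-5, Pow(14, 2), Mul(2, 14)), 2), Pow(49926, -1))) = Add(Mul(-202, Rational(1, 41811)), Mul(Pow(Add(-5, 196, 28), 2), Rational(1, 49926))) = Add(Rational(-202, 41811), Mul(Pow(219, 2), Rational(1, 49926))) = Add(Rational(-202, 41811), Mul(47961, Rational(1, 49926))) = Add(Rational(-202, 41811), Rational(15987, 16642)) = Rational(665070773, 695818662)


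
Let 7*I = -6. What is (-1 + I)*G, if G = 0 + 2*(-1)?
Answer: 26/7 ≈ 3.7143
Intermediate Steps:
I = -6/7 (I = (1/7)*(-6) = -6/7 ≈ -0.85714)
G = -2 (G = 0 - 2 = -2)
(-1 + I)*G = (-1 - 6/7)*(-2) = -13/7*(-2) = 26/7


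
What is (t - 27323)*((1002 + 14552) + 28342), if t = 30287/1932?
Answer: -192987845842/161 ≈ -1.1987e+9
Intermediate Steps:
t = 30287/1932 (t = 30287*(1/1932) = 30287/1932 ≈ 15.676)
(t - 27323)*((1002 + 14552) + 28342) = (30287/1932 - 27323)*((1002 + 14552) + 28342) = -52757749*(15554 + 28342)/1932 = -52757749/1932*43896 = -192987845842/161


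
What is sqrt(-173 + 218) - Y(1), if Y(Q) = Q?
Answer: -1 + 3*sqrt(5) ≈ 5.7082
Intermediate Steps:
sqrt(-173 + 218) - Y(1) = sqrt(-173 + 218) - 1*1 = sqrt(45) - 1 = 3*sqrt(5) - 1 = -1 + 3*sqrt(5)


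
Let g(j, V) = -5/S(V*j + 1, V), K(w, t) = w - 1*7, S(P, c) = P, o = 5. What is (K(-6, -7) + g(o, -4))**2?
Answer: 58564/361 ≈ 162.23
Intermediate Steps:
K(w, t) = -7 + w (K(w, t) = w - 7 = -7 + w)
g(j, V) = -5/(1 + V*j) (g(j, V) = -5/(V*j + 1) = -5/(1 + V*j))
(K(-6, -7) + g(o, -4))**2 = ((-7 - 6) - 5/(1 - 4*5))**2 = (-13 - 5/(1 - 20))**2 = (-13 - 5/(-19))**2 = (-13 - 5*(-1/19))**2 = (-13 + 5/19)**2 = (-242/19)**2 = 58564/361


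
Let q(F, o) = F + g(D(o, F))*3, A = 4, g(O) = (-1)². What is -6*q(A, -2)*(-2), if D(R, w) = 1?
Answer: 84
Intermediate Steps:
g(O) = 1
q(F, o) = 3 + F (q(F, o) = F + 1*3 = F + 3 = 3 + F)
-6*q(A, -2)*(-2) = -6*(3 + 4)*(-2) = -6*7*(-2) = -42*(-2) = 84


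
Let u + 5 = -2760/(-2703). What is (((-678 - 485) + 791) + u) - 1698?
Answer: -1868655/901 ≈ -2074.0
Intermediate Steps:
u = -3585/901 (u = -5 - 2760/(-2703) = -5 - 2760*(-1/2703) = -5 + 920/901 = -3585/901 ≈ -3.9789)
(((-678 - 485) + 791) + u) - 1698 = (((-678 - 485) + 791) - 3585/901) - 1698 = ((-1163 + 791) - 3585/901) - 1698 = (-372 - 3585/901) - 1698 = -338757/901 - 1698 = -1868655/901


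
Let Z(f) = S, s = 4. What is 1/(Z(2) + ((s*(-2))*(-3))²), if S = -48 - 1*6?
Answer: 1/522 ≈ 0.0019157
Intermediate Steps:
S = -54 (S = -48 - 6 = -54)
Z(f) = -54
1/(Z(2) + ((s*(-2))*(-3))²) = 1/(-54 + ((4*(-2))*(-3))²) = 1/(-54 + (-8*(-3))²) = 1/(-54 + 24²) = 1/(-54 + 576) = 1/522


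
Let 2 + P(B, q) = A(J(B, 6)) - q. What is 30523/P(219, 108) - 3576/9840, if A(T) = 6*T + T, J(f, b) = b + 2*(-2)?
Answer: -6264367/19680 ≈ -318.31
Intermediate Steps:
J(f, b) = -4 + b (J(f, b) = b - 4 = -4 + b)
A(T) = 7*T
P(B, q) = 12 - q (P(B, q) = -2 + (7*(-4 + 6) - q) = -2 + (7*2 - q) = -2 + (14 - q) = 12 - q)
30523/P(219, 108) - 3576/9840 = 30523/(12 - 1*108) - 3576/9840 = 30523/(12 - 108) - 3576*1/9840 = 30523/(-96) - 149/410 = 30523*(-1/96) - 149/410 = -30523/96 - 149/410 = -6264367/19680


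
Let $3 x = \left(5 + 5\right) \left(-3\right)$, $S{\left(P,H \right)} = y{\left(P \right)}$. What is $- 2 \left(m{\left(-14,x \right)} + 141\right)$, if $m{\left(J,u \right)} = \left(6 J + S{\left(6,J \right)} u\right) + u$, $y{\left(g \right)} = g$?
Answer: $26$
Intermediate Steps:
$S{\left(P,H \right)} = P$
$x = -10$ ($x = \frac{\left(5 + 5\right) \left(-3\right)}{3} = \frac{10 \left(-3\right)}{3} = \frac{1}{3} \left(-30\right) = -10$)
$m{\left(J,u \right)} = 6 J + 7 u$ ($m{\left(J,u \right)} = \left(6 J + 6 u\right) + u = 6 J + 7 u$)
$- 2 \left(m{\left(-14,x \right)} + 141\right) = - 2 \left(\left(6 \left(-14\right) + 7 \left(-10\right)\right) + 141\right) = - 2 \left(\left(-84 - 70\right) + 141\right) = - 2 \left(-154 + 141\right) = \left(-2\right) \left(-13\right) = 26$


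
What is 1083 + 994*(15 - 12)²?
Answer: 10029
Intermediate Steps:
1083 + 994*(15 - 12)² = 1083 + 994*3² = 1083 + 994*9 = 1083 + 8946 = 10029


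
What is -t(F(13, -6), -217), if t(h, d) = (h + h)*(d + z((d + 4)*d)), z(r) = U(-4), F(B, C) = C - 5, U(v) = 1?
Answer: -4752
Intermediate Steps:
F(B, C) = -5 + C
z(r) = 1
t(h, d) = 2*h*(1 + d) (t(h, d) = (h + h)*(d + 1) = (2*h)*(1 + d) = 2*h*(1 + d))
-t(F(13, -6), -217) = -2*(-5 - 6)*(1 - 217) = -2*(-11)*(-216) = -1*4752 = -4752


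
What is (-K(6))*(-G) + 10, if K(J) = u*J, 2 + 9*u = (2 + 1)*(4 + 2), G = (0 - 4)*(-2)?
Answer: 286/3 ≈ 95.333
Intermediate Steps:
G = 8 (G = -4*(-2) = 8)
u = 16/9 (u = -2/9 + ((2 + 1)*(4 + 2))/9 = -2/9 + (3*6)/9 = -2/9 + (⅑)*18 = -2/9 + 2 = 16/9 ≈ 1.7778)
K(J) = 16*J/9
(-K(6))*(-G) + 10 = (-16*6/9)*(-1*8) + 10 = -1*32/3*(-8) + 10 = -32/3*(-8) + 10 = 256/3 + 10 = 286/3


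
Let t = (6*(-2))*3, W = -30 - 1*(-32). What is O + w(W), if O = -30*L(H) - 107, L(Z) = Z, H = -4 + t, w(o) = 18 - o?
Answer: 1109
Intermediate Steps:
W = 2 (W = -30 + 32 = 2)
t = -36 (t = -12*3 = -36)
H = -40 (H = -4 - 36 = -40)
O = 1093 (O = -30*(-40) - 107 = 1200 - 107 = 1093)
O + w(W) = 1093 + (18 - 1*2) = 1093 + (18 - 2) = 1093 + 16 = 1109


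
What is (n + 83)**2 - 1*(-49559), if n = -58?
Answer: 50184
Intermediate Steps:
(n + 83)**2 - 1*(-49559) = (-58 + 83)**2 - 1*(-49559) = 25**2 + 49559 = 625 + 49559 = 50184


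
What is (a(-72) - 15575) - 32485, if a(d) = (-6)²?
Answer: -48024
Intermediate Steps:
a(d) = 36
(a(-72) - 15575) - 32485 = (36 - 15575) - 32485 = -15539 - 32485 = -48024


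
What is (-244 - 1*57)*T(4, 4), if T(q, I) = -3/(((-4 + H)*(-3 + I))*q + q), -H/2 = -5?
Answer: 129/4 ≈ 32.250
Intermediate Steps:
H = 10 (H = -2*(-5) = 10)
T(q, I) = -3/(q + q*(-18 + 6*I)) (T(q, I) = -3/(((-4 + 10)*(-3 + I))*q + q) = -3/((6*(-3 + I))*q + q) = -3/((-18 + 6*I)*q + q) = -3/(q*(-18 + 6*I) + q) = -3/(q + q*(-18 + 6*I)))
(-244 - 1*57)*T(4, 4) = (-244 - 1*57)*(-3/(4*(-17 + 6*4))) = (-244 - 57)*(-3*¼/(-17 + 24)) = -(-903)/(4*7) = -301*(-3/28) = 129/4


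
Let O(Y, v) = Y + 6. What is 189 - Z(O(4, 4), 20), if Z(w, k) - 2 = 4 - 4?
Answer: 187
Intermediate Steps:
O(Y, v) = 6 + Y
Z(w, k) = 2 (Z(w, k) = 2 + (4 - 4) = 2 + 0 = 2)
189 - Z(O(4, 4), 20) = 189 - 1*2 = 189 - 2 = 187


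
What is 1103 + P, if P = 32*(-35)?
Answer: -17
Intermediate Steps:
P = -1120
1103 + P = 1103 - 1120 = -17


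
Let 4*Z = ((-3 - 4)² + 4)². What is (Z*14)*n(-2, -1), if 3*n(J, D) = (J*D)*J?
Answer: -39326/3 ≈ -13109.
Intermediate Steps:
n(J, D) = D*J²/3 (n(J, D) = ((J*D)*J)/3 = ((D*J)*J)/3 = (D*J²)/3 = D*J²/3)
Z = 2809/4 (Z = ((-3 - 4)² + 4)²/4 = ((-7)² + 4)²/4 = (49 + 4)²/4 = (¼)*53² = (¼)*2809 = 2809/4 ≈ 702.25)
(Z*14)*n(-2, -1) = ((2809/4)*14)*((⅓)*(-1)*(-2)²) = 19663*((⅓)*(-1)*4)/2 = (19663/2)*(-4/3) = -39326/3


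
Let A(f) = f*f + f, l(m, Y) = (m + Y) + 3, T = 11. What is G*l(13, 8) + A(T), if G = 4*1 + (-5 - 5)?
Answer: -12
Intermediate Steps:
l(m, Y) = 3 + Y + m (l(m, Y) = (Y + m) + 3 = 3 + Y + m)
A(f) = f + f**2 (A(f) = f**2 + f = f + f**2)
G = -6 (G = 4 - 10 = -6)
G*l(13, 8) + A(T) = -6*(3 + 8 + 13) + 11*(1 + 11) = -6*24 + 11*12 = -144 + 132 = -12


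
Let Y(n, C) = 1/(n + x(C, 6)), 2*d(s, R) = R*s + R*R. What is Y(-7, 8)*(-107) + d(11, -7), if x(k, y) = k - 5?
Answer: 51/4 ≈ 12.750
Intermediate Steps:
x(k, y) = -5 + k
d(s, R) = R²/2 + R*s/2 (d(s, R) = (R*s + R*R)/2 = (R*s + R²)/2 = (R² + R*s)/2 = R²/2 + R*s/2)
Y(n, C) = 1/(-5 + C + n) (Y(n, C) = 1/(n + (-5 + C)) = 1/(-5 + C + n))
Y(-7, 8)*(-107) + d(11, -7) = -107/(-5 + 8 - 7) + (½)*(-7)*(-7 + 11) = -107/(-4) + (½)*(-7)*4 = -¼*(-107) - 14 = 107/4 - 14 = 51/4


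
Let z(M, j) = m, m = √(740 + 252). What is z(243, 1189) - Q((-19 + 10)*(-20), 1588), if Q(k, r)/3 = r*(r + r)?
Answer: -15130464 + 4*√62 ≈ -1.5130e+7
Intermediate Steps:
m = 4*√62 (m = √992 = 4*√62 ≈ 31.496)
z(M, j) = 4*√62
Q(k, r) = 6*r² (Q(k, r) = 3*(r*(r + r)) = 3*(r*(2*r)) = 3*(2*r²) = 6*r²)
z(243, 1189) - Q((-19 + 10)*(-20), 1588) = 4*√62 - 6*1588² = 4*√62 - 6*2521744 = 4*√62 - 1*15130464 = 4*√62 - 15130464 = -15130464 + 4*√62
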